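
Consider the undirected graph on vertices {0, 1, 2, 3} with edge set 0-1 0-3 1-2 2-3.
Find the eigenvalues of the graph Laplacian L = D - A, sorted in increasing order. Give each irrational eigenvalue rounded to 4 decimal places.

[0, 2, 2, 4]

Reading degrees in the order [0, 1, 2, 3] gives [2, 2, 2, 2]; set D = diag(2, 2, 2, 2) and form L = D - A. L is symmetric positive semidefinite, so every eigenvalue is real and nonnegative. The single zero eigenvalue shows the graph is connected. The eigenvalues sum to 8, which equals trace(L) = 2|E|. There is one zero in the spectrum, matching the 1 component.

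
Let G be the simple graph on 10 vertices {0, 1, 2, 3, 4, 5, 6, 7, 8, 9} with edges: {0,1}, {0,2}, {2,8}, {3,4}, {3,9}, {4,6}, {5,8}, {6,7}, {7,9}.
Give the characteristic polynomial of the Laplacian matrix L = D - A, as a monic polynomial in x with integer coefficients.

Reading degrees in the order [0, 1, 2, 3, 4, 5, 6, 7, 8, 9] gives [2, 1, 2, 2, 2, 1, 2, 2, 2, 2]; set D = diag(2, 1, 2, 2, 2, 1, 2, 2, 2, 2) and form L = D - A. Computing det(xI - L) by cofactor expansion (or equivalently via sum-over-permutations) gives x^10 - 18x^9 + 136x^8 - 560x^7 + 1365x^6 - 2000x^5 + 1700x^4 - 750x^3 + 125x^2. The coefficient of x^9 equals -trace(L) = -18, matching the sum of degrees.

x^10 - 18x^9 + 136x^8 - 560x^7 + 1365x^6 - 2000x^5 + 1700x^4 - 750x^3 + 125x^2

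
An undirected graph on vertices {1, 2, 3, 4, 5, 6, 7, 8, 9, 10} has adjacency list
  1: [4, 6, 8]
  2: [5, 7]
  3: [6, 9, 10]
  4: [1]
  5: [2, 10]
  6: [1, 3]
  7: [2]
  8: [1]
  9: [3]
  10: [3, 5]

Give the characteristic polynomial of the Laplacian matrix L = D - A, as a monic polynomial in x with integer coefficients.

x^10 - 18x^9 + 134x^8 - 536x^7 + 1255x^6 - 1760x^5 + 1452x^4 - 660x^3 + 142x^2 - 10x

With the vertex order [1, 2, 3, 4, 5, 6, 7, 8, 9, 10], the degrees are [3, 2, 3, 1, 2, 2, 1, 1, 1, 2], giving D = diag(3, 2, 3, 1, 2, 2, 1, 1, 1, 2) and L = D - A. Computing det(xI - L) by cofactor expansion (or equivalently via sum-over-permutations) gives x^10 - 18x^9 + 134x^8 - 536x^7 + 1255x^6 - 1760x^5 + 1452x^4 - 660x^3 + 142x^2 - 10x. Since p(0) = det(-L) = 0, x divides p(x). The eigenvalues sum to 18, which equals trace(L) = 2|E|.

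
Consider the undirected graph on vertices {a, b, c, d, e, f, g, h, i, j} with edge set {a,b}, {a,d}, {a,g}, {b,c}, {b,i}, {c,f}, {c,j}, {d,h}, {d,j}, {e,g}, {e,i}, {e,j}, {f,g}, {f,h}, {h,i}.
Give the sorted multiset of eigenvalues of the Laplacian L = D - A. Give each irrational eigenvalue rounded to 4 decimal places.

With the vertex order [a, b, c, d, e, f, g, h, i, j], the degrees are [3, 3, 3, 3, 3, 3, 3, 3, 3, 3], giving D = diag(3, 3, 3, 3, 3, 3, 3, 3, 3, 3) and L = D - A. Since every row of L sums to 0, the all-ones vector is in the kernel and 0 is an eigenvalue. The single zero eigenvalue shows the graph is connected. The largest eigenvalue, 5, is at most the vertex count 10.

[0, 2, 2, 2, 2, 2, 5, 5, 5, 5]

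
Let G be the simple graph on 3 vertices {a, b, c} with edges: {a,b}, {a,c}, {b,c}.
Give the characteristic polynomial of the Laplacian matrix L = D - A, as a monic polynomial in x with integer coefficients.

x^3 - 6x^2 + 9x

Each diagonal entry of L is the vertex degree and each off-diagonal entry is -1 where an edge is present, 0 otherwise; in the order [a, b, c] the diagonal is [2, 2, 2]. L has integer entries, so p(x) = det(xI - L) has integer coefficients. Expanding the determinant yields x^3 - 6x^2 + 9x. Since p(0) = det(-L) = 0, x divides p(x). There is one zero in the spectrum, matching the 1 component.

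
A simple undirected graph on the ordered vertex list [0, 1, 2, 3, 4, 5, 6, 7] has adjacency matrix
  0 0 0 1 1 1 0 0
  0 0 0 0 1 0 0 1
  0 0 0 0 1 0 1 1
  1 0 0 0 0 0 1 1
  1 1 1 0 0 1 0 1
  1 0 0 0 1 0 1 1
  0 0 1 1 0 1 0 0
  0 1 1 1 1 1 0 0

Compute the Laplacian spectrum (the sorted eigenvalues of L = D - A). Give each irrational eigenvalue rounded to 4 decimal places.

[0, 1.6316, 2.3394, 3, 3.6330, 4.4582, 6.2486, 6.6892]

With the vertex order [0, 1, 2, 3, 4, 5, 6, 7], the degrees are [3, 2, 3, 3, 5, 4, 3, 5], giving D = diag(3, 2, 3, 3, 5, 4, 3, 5) and L = D - A. L is symmetric positive semidefinite, so every eigenvalue is real and nonnegative. The single zero eigenvalue shows the graph is connected.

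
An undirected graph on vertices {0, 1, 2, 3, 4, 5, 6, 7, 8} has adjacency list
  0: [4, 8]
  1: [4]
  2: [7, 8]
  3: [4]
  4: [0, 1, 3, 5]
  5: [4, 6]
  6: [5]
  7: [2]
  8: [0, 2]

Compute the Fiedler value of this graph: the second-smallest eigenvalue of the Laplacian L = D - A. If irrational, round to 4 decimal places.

Reading degrees in the order [0, 1, 2, 3, 4, 5, 6, 7, 8] gives [2, 1, 2, 1, 4, 2, 1, 1, 2]; set D = diag(2, 1, 2, 1, 4, 2, 1, 1, 2) and form L = D - A. The sorted Laplacian eigenvalues are [0, 0.1774, 0.5242, 1, 1, 2.1609, 2.4961, 3.4670, 5.1743]; the algebraic connectivity is the second entry, 0.1774.

0.1774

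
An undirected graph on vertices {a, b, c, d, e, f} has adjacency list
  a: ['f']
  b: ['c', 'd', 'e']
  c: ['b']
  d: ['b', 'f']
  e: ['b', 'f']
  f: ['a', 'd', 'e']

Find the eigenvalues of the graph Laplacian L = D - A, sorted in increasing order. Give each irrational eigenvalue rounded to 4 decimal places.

[0, 0.5858, 1.2679, 2, 3.4142, 4.7321]

Each diagonal entry of L is the vertex degree and each off-diagonal entry is -1 where an edge is present, 0 otherwise; in the order [a, b, c, d, e, f] the diagonal is [1, 3, 1, 2, 2, 3]. Since every row of L sums to 0, the all-ones vector is in the kernel and 0 is an eigenvalue. By the matrix-tree theorem the graph has (1/6) * product of the nonzero eigenvalues = 4 spanning trees. The eigenvalues sum to 12, which equals trace(L) = 2|E|.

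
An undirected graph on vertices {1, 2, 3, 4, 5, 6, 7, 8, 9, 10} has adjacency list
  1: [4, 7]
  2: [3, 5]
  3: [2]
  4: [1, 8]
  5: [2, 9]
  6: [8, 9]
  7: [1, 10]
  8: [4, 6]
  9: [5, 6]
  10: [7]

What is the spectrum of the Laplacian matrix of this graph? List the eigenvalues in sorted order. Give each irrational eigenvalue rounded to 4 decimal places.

Each diagonal entry of L is the vertex degree and each off-diagonal entry is -1 where an edge is present, 0 otherwise; in the order [1, 2, 3, 4, 5, 6, 7, 8, 9, 10] the diagonal is [2, 2, 1, 2, 2, 2, 2, 2, 2, 1]. Diagonalising L (or applying a numerical eigensolver to the 10x10 matrix) gives the spectrum above. The eigenvalues sum to 18, which equals trace(L) = 2|E|.

[0, 0.0979, 0.3820, 0.8244, 1.3820, 2, 2.6180, 3.1756, 3.6180, 3.9021]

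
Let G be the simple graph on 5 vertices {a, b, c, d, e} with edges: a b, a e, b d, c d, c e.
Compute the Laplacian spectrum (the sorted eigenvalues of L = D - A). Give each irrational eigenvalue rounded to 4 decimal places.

[0, 1.3820, 1.3820, 3.6180, 3.6180]

With the vertex order [a, b, c, d, e], the degrees are [2, 2, 2, 2, 2], giving D = diag(2, 2, 2, 2, 2) and L = D - A. Diagonalising L (or applying a numerical eigensolver to the 5x5 matrix) gives the spectrum above. The single zero eigenvalue shows the graph is connected. There is one zero in the spectrum, matching the 1 component. The eigenvalues sum to 10, which equals trace(L) = 2|E|.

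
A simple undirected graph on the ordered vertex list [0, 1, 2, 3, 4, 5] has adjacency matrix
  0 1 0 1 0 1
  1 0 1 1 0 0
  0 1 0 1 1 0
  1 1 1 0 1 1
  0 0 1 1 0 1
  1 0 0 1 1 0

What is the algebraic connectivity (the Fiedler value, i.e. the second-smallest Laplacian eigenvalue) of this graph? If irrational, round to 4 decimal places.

2.3820

With the vertex order [0, 1, 2, 3, 4, 5], the degrees are [3, 3, 3, 5, 3, 3], giving D = diag(3, 3, 3, 5, 3, 3) and L = D - A. The sorted Laplacian eigenvalues are [0, 2.3820, 2.3820, 4.6180, 4.6180, 6]; the algebraic connectivity is the second entry, 2.3820. The largest eigenvalue, 6, is at most the vertex count 6. The eigenvalues sum to 20, which equals trace(L) = 2|E|.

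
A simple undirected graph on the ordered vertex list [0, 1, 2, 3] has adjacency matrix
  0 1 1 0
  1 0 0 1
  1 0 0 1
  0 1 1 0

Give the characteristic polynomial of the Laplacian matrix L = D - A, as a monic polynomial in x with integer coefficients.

x^4 - 8x^3 + 20x^2 - 16x

Reading degrees in the order [0, 1, 2, 3] gives [2, 2, 2, 2]; set D = diag(2, 2, 2, 2) and form L = D - A. The eigenvalues of L are [0, 2, 2, 4]; the characteristic polynomial is the product of (x - lambda_i), which multiplies out to x^4 - 8x^3 + 20x^2 - 16x. Since p(0) = det(-L) = 0, x divides p(x). There is one zero in the spectrum, matching the 1 component. The largest eigenvalue, 4, is at most the vertex count 4.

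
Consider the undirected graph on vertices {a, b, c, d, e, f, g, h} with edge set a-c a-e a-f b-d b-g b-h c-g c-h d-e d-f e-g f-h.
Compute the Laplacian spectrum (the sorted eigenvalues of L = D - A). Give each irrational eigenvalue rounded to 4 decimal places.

[0, 2, 2, 2, 4, 4, 4, 6]

With the vertex order [a, b, c, d, e, f, g, h], the degrees are [3, 3, 3, 3, 3, 3, 3, 3], giving D = diag(3, 3, 3, 3, 3, 3, 3, 3) and L = D - A. Since every row of L sums to 0, the all-ones vector is in the kernel and 0 is an eigenvalue. The single zero eigenvalue shows the graph is connected.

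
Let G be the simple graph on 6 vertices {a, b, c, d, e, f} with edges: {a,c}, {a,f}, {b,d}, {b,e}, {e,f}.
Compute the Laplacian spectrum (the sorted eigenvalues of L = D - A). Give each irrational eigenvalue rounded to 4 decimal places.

With the vertex order [a, b, c, d, e, f], the degrees are [2, 2, 1, 1, 2, 2], giving D = diag(2, 2, 1, 1, 2, 2) and L = D - A. Diagonalising L (or applying a numerical eigensolver to the 6x6 matrix) gives the spectrum above. The largest eigenvalue, 3.7321, is at most the vertex count 6.

[0, 0.2679, 1, 2, 3, 3.7321]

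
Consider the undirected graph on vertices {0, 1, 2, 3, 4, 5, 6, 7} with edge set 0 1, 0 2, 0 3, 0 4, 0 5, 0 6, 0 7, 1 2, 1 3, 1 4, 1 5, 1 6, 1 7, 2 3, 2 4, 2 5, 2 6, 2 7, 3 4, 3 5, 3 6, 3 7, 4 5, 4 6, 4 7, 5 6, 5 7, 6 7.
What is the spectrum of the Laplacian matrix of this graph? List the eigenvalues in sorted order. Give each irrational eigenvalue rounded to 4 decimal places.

Reading degrees in the order [0, 1, 2, 3, 4, 5, 6, 7] gives [7, 7, 7, 7, 7, 7, 7, 7]; set D = diag(7, 7, 7, 7, 7, 7, 7, 7) and form L = D - A. Since every row of L sums to 0, the all-ones vector is in the kernel and 0 is an eigenvalue. The single zero eigenvalue shows the graph is connected. By the matrix-tree theorem the graph has (1/8) * product of the nonzero eigenvalues = 262144 spanning trees.

[0, 8, 8, 8, 8, 8, 8, 8]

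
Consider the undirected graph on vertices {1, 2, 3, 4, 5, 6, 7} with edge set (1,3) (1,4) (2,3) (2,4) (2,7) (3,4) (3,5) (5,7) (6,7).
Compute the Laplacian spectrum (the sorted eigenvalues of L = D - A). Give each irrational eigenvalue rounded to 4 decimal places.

[0, 0.6239, 1.5858, 2.4048, 3.5952, 4.4142, 5.3761]

Each diagonal entry of L is the vertex degree and each off-diagonal entry is -1 where an edge is present, 0 otherwise; in the order [1, 2, 3, 4, 5, 6, 7] the diagonal is [2, 3, 4, 3, 2, 1, 3]. Since every row of L sums to 0, the all-ones vector is in the kernel and 0 is an eigenvalue. The single zero eigenvalue shows the graph is connected. There is one zero in the spectrum, matching the 1 component. The largest eigenvalue, 5.3761, is at most the vertex count 7.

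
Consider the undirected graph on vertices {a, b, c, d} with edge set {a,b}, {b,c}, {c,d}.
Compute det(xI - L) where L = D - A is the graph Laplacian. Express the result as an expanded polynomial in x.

x^4 - 6x^3 + 10x^2 - 4x

Reading degrees in the order [a, b, c, d] gives [1, 2, 2, 1]; set D = diag(1, 2, 2, 1) and form L = D - A. Computing det(xI - L) by cofactor expansion (or equivalently via sum-over-permutations) gives x^4 - 6x^3 + 10x^2 - 4x. The constant term is 0 because L is singular (the all-ones vector lies in its kernel). The largest eigenvalue, 3.4142, is at most the vertex count 4.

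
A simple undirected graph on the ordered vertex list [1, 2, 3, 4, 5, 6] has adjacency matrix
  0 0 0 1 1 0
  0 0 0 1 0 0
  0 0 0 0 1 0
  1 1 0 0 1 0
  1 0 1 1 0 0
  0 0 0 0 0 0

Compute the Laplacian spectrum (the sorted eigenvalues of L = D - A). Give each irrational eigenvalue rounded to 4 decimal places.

Each diagonal entry of L is the vertex degree and each off-diagonal entry is -1 where an edge is present, 0 otherwise; in the order [1, 2, 3, 4, 5, 6] the diagonal is [2, 1, 1, 3, 3, 0]. Since every row of L sums to 0, the all-ones vector is in the kernel and 0 is an eigenvalue. The 2 zero eigenvalues correspond to the 2 connected components.

[0, 0, 0.6972, 1.3820, 3.6180, 4.3028]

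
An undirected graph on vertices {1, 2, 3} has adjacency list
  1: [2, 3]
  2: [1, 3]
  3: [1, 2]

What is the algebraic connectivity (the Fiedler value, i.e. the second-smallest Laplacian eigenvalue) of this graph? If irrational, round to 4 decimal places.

3

Reading degrees in the order [1, 2, 3] gives [2, 2, 2]; set D = diag(2, 2, 2) and form L = D - A. The smallest Laplacian eigenvalue is always 0. The next one, lambda_2 = 3, measures how hard the graph is to disconnect: larger values mean better connectivity. The eigenvalues sum to 6, which equals trace(L) = 2|E|.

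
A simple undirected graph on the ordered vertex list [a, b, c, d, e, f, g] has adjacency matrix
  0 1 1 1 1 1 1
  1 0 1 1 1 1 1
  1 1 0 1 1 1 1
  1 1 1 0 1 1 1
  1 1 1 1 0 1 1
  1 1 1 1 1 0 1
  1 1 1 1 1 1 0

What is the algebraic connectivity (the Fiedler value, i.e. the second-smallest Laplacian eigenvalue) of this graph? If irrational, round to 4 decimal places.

7

Reading degrees in the order [a, b, c, d, e, f, g] gives [6, 6, 6, 6, 6, 6, 6]; set D = diag(6, 6, 6, 6, 6, 6, 6) and form L = D - A. The sorted Laplacian eigenvalues are [0, 7, 7, 7, 7, 7, 7]; the algebraic connectivity is the second entry, 7. There is one zero in the spectrum, matching the 1 component.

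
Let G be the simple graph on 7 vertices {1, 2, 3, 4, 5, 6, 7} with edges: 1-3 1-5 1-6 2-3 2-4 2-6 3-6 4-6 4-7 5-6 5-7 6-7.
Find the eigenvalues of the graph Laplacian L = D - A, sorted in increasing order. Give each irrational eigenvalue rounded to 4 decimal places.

[0, 2, 2, 4, 4, 5, 7]

Reading degrees in the order [1, 2, 3, 4, 5, 6, 7] gives [3, 3, 3, 3, 3, 6, 3]; set D = diag(3, 3, 3, 3, 3, 6, 3) and form L = D - A. L is symmetric positive semidefinite, so every eigenvalue is real and nonnegative. The eigenvalues sum to 24, which equals trace(L) = 2|E|.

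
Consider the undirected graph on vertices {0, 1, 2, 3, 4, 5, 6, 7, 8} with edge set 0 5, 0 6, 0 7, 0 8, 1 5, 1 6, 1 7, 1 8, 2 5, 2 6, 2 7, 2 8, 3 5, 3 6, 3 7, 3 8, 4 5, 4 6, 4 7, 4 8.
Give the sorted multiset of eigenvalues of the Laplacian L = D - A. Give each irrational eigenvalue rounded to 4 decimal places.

[0, 4, 4, 4, 4, 5, 5, 5, 9]

With the vertex order [0, 1, 2, 3, 4, 5, 6, 7, 8], the degrees are [4, 4, 4, 4, 4, 5, 5, 5, 5], giving D = diag(4, 4, 4, 4, 4, 5, 5, 5, 5) and L = D - A. The multiplicity of 0 as a Laplacian eigenvalue equals the number of connected components. The eigenvalues sum to 40, which equals trace(L) = 2|E|.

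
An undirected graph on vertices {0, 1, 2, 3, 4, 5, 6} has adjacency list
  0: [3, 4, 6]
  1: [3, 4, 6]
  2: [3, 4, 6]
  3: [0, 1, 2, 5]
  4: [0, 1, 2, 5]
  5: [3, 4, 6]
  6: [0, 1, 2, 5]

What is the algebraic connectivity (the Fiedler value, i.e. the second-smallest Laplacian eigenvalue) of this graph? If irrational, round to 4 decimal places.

3

Each diagonal entry of L is the vertex degree and each off-diagonal entry is -1 where an edge is present, 0 otherwise; in the order [0, 1, 2, 3, 4, 5, 6] the diagonal is [3, 3, 3, 4, 4, 3, 4]. The smallest Laplacian eigenvalue is always 0. The next one, lambda_2 = 3, measures how hard the graph is to disconnect: larger values mean better connectivity. There is one zero in the spectrum, matching the 1 component.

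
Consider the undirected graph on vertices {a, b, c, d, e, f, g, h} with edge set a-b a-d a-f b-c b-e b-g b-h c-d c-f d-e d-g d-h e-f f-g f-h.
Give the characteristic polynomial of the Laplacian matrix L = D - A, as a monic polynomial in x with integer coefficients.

x^8 - 30x^7 + 375x^6 - 2540x^5 + 10095x^4 - 23598x^3 + 30105x^2 - 16200x

Reading degrees in the order [a, b, c, d, e, f, g, h] gives [3, 5, 3, 5, 3, 5, 3, 3]; set D = diag(3, 5, 3, 5, 3, 5, 3, 3) and form L = D - A. The eigenvalues of L are [0, 3, 3, 3, 3, 5, 5, 8]; the characteristic polynomial is the product of (x - lambda_i), which multiplies out to x^8 - 30x^7 + 375x^6 - 2540x^5 + 10095x^4 - 23598x^3 + 30105x^2 - 16200x. Since p(0) = det(-L) = 0, x divides p(x). By the matrix-tree theorem the graph has (1/8) * product of the nonzero eigenvalues = 2025 spanning trees.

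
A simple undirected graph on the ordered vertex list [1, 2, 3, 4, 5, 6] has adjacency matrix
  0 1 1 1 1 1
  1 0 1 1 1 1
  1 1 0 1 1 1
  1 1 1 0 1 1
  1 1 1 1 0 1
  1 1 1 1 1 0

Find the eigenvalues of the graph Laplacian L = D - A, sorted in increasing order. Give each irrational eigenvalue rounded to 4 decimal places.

[0, 6, 6, 6, 6, 6]

Reading degrees in the order [1, 2, 3, 4, 5, 6] gives [5, 5, 5, 5, 5, 5]; set D = diag(5, 5, 5, 5, 5, 5) and form L = D - A. The multiplicity of 0 as a Laplacian eigenvalue equals the number of connected components. The eigenvalues sum to 30, which equals trace(L) = 2|E|. The largest eigenvalue, 6, is at most the vertex count 6.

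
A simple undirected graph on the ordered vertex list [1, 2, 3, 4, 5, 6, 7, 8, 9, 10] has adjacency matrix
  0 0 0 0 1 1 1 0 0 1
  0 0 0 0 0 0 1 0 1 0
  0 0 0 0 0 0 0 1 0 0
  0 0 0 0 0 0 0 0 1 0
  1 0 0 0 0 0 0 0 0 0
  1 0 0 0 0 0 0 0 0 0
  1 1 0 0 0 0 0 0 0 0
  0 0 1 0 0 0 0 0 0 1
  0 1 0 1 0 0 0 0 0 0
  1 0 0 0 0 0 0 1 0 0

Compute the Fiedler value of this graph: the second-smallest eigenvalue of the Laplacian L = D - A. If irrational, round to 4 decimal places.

0.1490

With the vertex order [1, 2, 3, 4, 5, 6, 7, 8, 9, 10], the degrees are [4, 2, 1, 1, 1, 1, 2, 2, 2, 2], giving D = diag(4, 2, 1, 1, 1, 1, 2, 2, 2, 2) and L = D - A. Computing the eigenvalues of L and sorting gives [0, 0.1490, 0.3621, 1, 1, 1.4749, 2.2401, 3.1091, 3.4819, 5.1830]. The Fiedler value lambda_2 = 0.1490 is strictly positive, so the graph is connected. The eigenvalues sum to 18, which equals trace(L) = 2|E|.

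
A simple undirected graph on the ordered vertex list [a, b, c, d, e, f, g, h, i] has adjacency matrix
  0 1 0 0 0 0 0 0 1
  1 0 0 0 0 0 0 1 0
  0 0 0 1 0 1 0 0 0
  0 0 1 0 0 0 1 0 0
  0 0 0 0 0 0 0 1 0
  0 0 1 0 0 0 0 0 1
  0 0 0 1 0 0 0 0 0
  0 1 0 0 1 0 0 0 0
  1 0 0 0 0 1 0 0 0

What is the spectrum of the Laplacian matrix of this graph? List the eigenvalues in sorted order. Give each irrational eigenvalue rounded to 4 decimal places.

[0, 0.1206, 0.4679, 1, 1.6527, 2.3473, 3, 3.5321, 3.8794]

With the vertex order [a, b, c, d, e, f, g, h, i], the degrees are [2, 2, 2, 2, 1, 2, 1, 2, 2], giving D = diag(2, 2, 2, 2, 1, 2, 1, 2, 2) and L = D - A. L is symmetric positive semidefinite, so every eigenvalue is real and nonnegative. The single zero eigenvalue shows the graph is connected. By the matrix-tree theorem the graph has (1/9) * product of the nonzero eigenvalues = 1 spanning tree.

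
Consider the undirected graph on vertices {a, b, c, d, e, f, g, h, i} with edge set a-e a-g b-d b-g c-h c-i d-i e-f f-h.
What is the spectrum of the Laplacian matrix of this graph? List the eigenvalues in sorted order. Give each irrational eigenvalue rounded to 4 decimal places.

[0, 0.4679, 0.4679, 1.6527, 1.6527, 3, 3, 3.8794, 3.8794]

Reading degrees in the order [a, b, c, d, e, f, g, h, i] gives [2, 2, 2, 2, 2, 2, 2, 2, 2]; set D = diag(2, 2, 2, 2, 2, 2, 2, 2, 2) and form L = D - A. Since every row of L sums to 0, the all-ones vector is in the kernel and 0 is an eigenvalue. There is one zero in the spectrum, matching the 1 component.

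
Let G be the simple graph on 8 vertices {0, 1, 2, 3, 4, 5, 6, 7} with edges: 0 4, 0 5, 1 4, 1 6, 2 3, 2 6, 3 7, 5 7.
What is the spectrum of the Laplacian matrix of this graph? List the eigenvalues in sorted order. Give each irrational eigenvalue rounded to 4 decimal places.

[0, 0.5858, 0.5858, 2, 2, 3.4142, 3.4142, 4]

Reading degrees in the order [0, 1, 2, 3, 4, 5, 6, 7] gives [2, 2, 2, 2, 2, 2, 2, 2]; set D = diag(2, 2, 2, 2, 2, 2, 2, 2) and form L = D - A. L is symmetric positive semidefinite, so every eigenvalue is real and nonnegative. The single zero eigenvalue shows the graph is connected. The largest eigenvalue, 4, is at most the vertex count 8.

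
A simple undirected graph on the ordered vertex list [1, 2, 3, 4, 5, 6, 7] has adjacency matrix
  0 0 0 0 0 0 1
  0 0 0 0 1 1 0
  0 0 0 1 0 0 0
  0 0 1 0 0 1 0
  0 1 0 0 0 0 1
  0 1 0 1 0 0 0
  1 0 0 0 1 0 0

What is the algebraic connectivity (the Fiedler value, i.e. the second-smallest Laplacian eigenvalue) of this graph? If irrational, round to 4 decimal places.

0.1981

With the vertex order [1, 2, 3, 4, 5, 6, 7], the degrees are [1, 2, 1, 2, 2, 2, 2], giving D = diag(1, 2, 1, 2, 2, 2, 2) and L = D - A. Computing the eigenvalues of L and sorting gives [0, 0.1981, 0.7530, 1.5550, 2.4450, 3.2470, 3.8019]. The Fiedler value lambda_2 = 0.1981 is strictly positive, so the graph is connected. By the matrix-tree theorem the graph has (1/7) * product of the nonzero eigenvalues = 1 spanning tree.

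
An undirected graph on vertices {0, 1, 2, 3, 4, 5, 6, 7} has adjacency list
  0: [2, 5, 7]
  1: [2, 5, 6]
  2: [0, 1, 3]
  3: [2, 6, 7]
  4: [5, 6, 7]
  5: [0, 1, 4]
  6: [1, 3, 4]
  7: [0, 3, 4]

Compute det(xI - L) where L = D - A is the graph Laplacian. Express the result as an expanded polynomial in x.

Reading degrees in the order [0, 1, 2, 3, 4, 5, 6, 7] gives [3, 3, 3, 3, 3, 3, 3, 3]; set D = diag(3, 3, 3, 3, 3, 3, 3, 3) and form L = D - A. The eigenvalues of L are [0, 2, 2, 2, 4, 4, 4, 6]; the characteristic polynomial is the product of (x - lambda_i), which multiplies out to x^8 - 24x^7 + 240x^6 - 1296x^5 + 4080x^4 - 7488x^3 + 7424x^2 - 3072x. The constant term is 0 because L is singular (the all-ones vector lies in its kernel). By the matrix-tree theorem the graph has (1/8) * product of the nonzero eigenvalues = 384 spanning trees.

x^8 - 24x^7 + 240x^6 - 1296x^5 + 4080x^4 - 7488x^3 + 7424x^2 - 3072x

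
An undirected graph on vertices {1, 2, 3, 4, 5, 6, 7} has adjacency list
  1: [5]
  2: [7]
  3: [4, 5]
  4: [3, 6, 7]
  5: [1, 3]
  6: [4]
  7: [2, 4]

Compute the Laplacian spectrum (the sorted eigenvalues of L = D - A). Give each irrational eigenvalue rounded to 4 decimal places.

With the vertex order [1, 2, 3, 4, 5, 6, 7], the degrees are [1, 1, 2, 3, 2, 1, 2], giving D = diag(1, 1, 2, 3, 2, 1, 2) and L = D - A. L is symmetric positive semidefinite, so every eigenvalue is real and nonnegative. There is one zero in the spectrum, matching the 1 component. By the matrix-tree theorem the graph has (1/7) * product of the nonzero eigenvalues = 1 spanning tree.

[0, 0.2603, 0.6262, 1.4055, 2.2742, 3.0996, 4.3342]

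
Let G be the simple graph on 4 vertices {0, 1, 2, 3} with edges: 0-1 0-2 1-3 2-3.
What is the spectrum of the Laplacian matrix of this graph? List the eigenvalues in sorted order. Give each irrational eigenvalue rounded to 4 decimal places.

[0, 2, 2, 4]

Reading degrees in the order [0, 1, 2, 3] gives [2, 2, 2, 2]; set D = diag(2, 2, 2, 2) and form L = D - A. L is symmetric positive semidefinite, so every eigenvalue is real and nonnegative. There is one zero in the spectrum, matching the 1 component.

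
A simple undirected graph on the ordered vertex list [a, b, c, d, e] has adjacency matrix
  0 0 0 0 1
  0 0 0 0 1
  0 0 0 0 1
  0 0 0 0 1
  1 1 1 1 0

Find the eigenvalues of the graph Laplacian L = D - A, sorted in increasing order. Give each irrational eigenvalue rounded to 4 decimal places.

[0, 1, 1, 1, 5]

With the vertex order [a, b, c, d, e], the degrees are [1, 1, 1, 1, 4], giving D = diag(1, 1, 1, 1, 4) and L = D - A. Since every row of L sums to 0, the all-ones vector is in the kernel and 0 is an eigenvalue. The single zero eigenvalue shows the graph is connected. The largest eigenvalue, 5, is at most the vertex count 5.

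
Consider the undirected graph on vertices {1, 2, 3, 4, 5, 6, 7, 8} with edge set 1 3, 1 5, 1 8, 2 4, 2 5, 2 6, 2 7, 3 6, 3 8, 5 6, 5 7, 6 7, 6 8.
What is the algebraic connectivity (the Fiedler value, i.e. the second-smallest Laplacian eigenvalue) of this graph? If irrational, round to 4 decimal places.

With the vertex order [1, 2, 3, 4, 5, 6, 7, 8], the degrees are [3, 4, 3, 1, 4, 5, 3, 3], giving D = diag(3, 4, 3, 1, 4, 5, 3, 3) and L = D - A. The smallest Laplacian eigenvalue is always 0. The next one, lambda_2 = 0.7358, measures how hard the graph is to disconnect: larger values mean better connectivity. By the matrix-tree theorem the graph has (1/8) * product of the nonzero eigenvalues = 320 spanning trees.

0.7358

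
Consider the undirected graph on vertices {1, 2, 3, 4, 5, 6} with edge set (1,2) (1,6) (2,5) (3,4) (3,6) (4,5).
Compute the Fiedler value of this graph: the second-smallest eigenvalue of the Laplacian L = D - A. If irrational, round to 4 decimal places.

1

With the vertex order [1, 2, 3, 4, 5, 6], the degrees are [2, 2, 2, 2, 2, 2], giving D = diag(2, 2, 2, 2, 2, 2) and L = D - A. The sorted Laplacian eigenvalues are [0, 1, 1, 3, 3, 4]; the algebraic connectivity is the second entry, 1. The largest eigenvalue, 4, is at most the vertex count 6.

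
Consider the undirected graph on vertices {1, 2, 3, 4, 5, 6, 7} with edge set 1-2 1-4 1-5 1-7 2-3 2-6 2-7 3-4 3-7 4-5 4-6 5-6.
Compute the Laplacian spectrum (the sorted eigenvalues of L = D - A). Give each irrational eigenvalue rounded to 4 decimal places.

With the vertex order [1, 2, 3, 4, 5, 6, 7], the degrees are [4, 4, 3, 4, 3, 3, 3], giving D = diag(4, 4, 3, 4, 3, 3, 3) and L = D - A. The multiplicity of 0 as a Laplacian eigenvalue equals the number of connected components. The largest eigenvalue, 6.2470, is at most the vertex count 7. By the matrix-tree theorem the graph has (1/7) * product of the nonzero eigenvalues = 377 spanning trees.

[0, 1.7530, 3.1981, 3.4450, 4.5550, 4.8019, 6.2470]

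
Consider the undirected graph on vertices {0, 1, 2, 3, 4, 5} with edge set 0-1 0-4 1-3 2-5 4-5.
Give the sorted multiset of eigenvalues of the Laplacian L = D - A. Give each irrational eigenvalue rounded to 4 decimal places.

[0, 0.2679, 1, 2, 3, 3.7321]

Reading degrees in the order [0, 1, 2, 3, 4, 5] gives [2, 2, 1, 1, 2, 2]; set D = diag(2, 2, 1, 1, 2, 2) and form L = D - A. Diagonalising L (or applying a numerical eigensolver to the 6x6 matrix) gives the spectrum above. The largest eigenvalue, 3.7321, is at most the vertex count 6.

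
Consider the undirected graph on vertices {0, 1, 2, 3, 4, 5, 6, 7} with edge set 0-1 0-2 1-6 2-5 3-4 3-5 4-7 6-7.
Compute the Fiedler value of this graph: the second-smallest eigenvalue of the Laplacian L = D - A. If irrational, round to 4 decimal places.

With the vertex order [0, 1, 2, 3, 4, 5, 6, 7], the degrees are [2, 2, 2, 2, 2, 2, 2, 2], giving D = diag(2, 2, 2, 2, 2, 2, 2, 2) and L = D - A. The sorted Laplacian eigenvalues are [0, 0.5858, 0.5858, 2, 2, 3.4142, 3.4142, 4]; the algebraic connectivity is the second entry, 0.5858. There is one zero in the spectrum, matching the 1 component.

0.5858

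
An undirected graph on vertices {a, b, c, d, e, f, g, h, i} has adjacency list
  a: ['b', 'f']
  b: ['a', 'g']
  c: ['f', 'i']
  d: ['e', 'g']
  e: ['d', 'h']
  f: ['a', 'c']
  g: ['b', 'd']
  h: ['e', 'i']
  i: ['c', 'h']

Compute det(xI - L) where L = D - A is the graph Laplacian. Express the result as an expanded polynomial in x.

Reading degrees in the order [a, b, c, d, e, f, g, h, i] gives [2, 2, 2, 2, 2, 2, 2, 2, 2]; set D = diag(2, 2, 2, 2, 2, 2, 2, 2, 2) and form L = D - A. L has integer entries, so p(x) = det(xI - L) has integer coefficients. Expanding the determinant yields x^9 - 18x^8 + 135x^7 - 546x^6 + 1287x^5 - 1782x^4 + 1386x^3 - 540x^2 + 81x. Since p(0) = det(-L) = 0, x divides p(x). The largest eigenvalue, 3.8794, is at most the vertex count 9. The eigenvalues sum to 18, which equals trace(L) = 2|E|.

x^9 - 18x^8 + 135x^7 - 546x^6 + 1287x^5 - 1782x^4 + 1386x^3 - 540x^2 + 81x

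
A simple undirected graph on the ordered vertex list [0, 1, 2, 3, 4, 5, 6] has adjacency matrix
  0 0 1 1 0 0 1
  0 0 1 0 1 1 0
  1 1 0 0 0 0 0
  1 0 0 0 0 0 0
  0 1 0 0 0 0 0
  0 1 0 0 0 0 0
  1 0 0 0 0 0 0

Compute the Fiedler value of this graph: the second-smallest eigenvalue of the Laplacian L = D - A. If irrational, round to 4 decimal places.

0.2679

With the vertex order [0, 1, 2, 3, 4, 5, 6], the degrees are [3, 3, 2, 1, 1, 1, 1], giving D = diag(3, 3, 2, 1, 1, 1, 1) and L = D - A. The sorted Laplacian eigenvalues are [0, 0.2679, 1, 1, 1.5858, 3.7321, 4.4142]; the algebraic connectivity is the second entry, 0.2679. The eigenvalues sum to 12, which equals trace(L) = 2|E|.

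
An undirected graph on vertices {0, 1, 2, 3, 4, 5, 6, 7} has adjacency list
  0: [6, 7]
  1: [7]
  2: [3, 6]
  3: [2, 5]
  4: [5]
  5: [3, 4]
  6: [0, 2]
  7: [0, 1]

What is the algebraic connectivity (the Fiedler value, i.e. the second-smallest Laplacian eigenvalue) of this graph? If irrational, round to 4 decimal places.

With the vertex order [0, 1, 2, 3, 4, 5, 6, 7], the degrees are [2, 1, 2, 2, 1, 2, 2, 2], giving D = diag(2, 1, 2, 2, 1, 2, 2, 2) and L = D - A. The sorted Laplacian eigenvalues are [0, 0.1522, 0.5858, 1.2346, 2, 2.7654, 3.4142, 3.8478]; the algebraic connectivity is the second entry, 0.1522. By the matrix-tree theorem the graph has (1/8) * product of the nonzero eigenvalues = 1 spanning tree.

0.1522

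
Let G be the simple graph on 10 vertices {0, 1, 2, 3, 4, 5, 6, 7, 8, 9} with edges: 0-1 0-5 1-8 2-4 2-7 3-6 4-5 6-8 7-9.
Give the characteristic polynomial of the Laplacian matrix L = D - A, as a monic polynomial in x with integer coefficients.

x^10 - 18x^9 + 136x^8 - 560x^7 + 1365x^6 - 2002x^5 + 1716x^4 - 792x^3 + 165x^2 - 10x

Reading degrees in the order [0, 1, 2, 3, 4, 5, 6, 7, 8, 9] gives [2, 2, 2, 1, 2, 2, 2, 2, 2, 1]; set D = diag(2, 2, 2, 1, 2, 2, 2, 2, 2, 1) and form L = D - A. L has integer entries, so p(x) = det(xI - L) has integer coefficients. Expanding the determinant yields x^10 - 18x^9 + 136x^8 - 560x^7 + 1365x^6 - 2002x^5 + 1716x^4 - 792x^3 + 165x^2 - 10x. The constant term is 0 because L is singular (the all-ones vector lies in its kernel).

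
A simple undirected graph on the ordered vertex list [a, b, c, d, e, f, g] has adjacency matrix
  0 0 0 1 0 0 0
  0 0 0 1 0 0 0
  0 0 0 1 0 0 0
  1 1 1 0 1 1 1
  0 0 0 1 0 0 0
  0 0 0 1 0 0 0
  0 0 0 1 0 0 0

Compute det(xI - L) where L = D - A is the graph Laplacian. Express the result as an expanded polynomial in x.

Each diagonal entry of L is the vertex degree and each off-diagonal entry is -1 where an edge is present, 0 otherwise; in the order [a, b, c, d, e, f, g] the diagonal is [1, 1, 1, 6, 1, 1, 1]. The eigenvalues of L are [0, 1, 1, 1, 1, 1, 7]; the characteristic polynomial is the product of (x - lambda_i), which multiplies out to x^7 - 12x^6 + 45x^5 - 80x^4 + 75x^3 - 36x^2 + 7x. Since p(0) = det(-L) = 0, x divides p(x). The largest eigenvalue, 7, is at most the vertex count 7. By the matrix-tree theorem the graph has (1/7) * product of the nonzero eigenvalues = 1 spanning tree.

x^7 - 12x^6 + 45x^5 - 80x^4 + 75x^3 - 36x^2 + 7x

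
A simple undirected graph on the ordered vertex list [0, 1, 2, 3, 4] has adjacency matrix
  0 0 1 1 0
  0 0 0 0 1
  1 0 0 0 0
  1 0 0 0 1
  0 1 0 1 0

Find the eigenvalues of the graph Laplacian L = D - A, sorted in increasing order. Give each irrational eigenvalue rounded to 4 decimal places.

Reading degrees in the order [0, 1, 2, 3, 4] gives [2, 1, 1, 2, 2]; set D = diag(2, 1, 1, 2, 2) and form L = D - A. Diagonalising L (or applying a numerical eigensolver to the 5x5 matrix) gives the spectrum above. The eigenvalues sum to 8, which equals trace(L) = 2|E|. The largest eigenvalue, 3.6180, is at most the vertex count 5.

[0, 0.3820, 1.3820, 2.6180, 3.6180]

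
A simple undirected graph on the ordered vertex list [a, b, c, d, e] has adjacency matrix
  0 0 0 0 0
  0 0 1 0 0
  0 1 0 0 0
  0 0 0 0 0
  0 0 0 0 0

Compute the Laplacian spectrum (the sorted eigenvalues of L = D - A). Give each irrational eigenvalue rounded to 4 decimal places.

[0, 0, 0, 0, 2]

Reading degrees in the order [a, b, c, d, e] gives [0, 1, 1, 0, 0]; set D = diag(0, 1, 1, 0, 0) and form L = D - A. The multiplicity of 0 as a Laplacian eigenvalue equals the number of connected components. The 4 zero eigenvalues correspond to the 4 connected components. The largest eigenvalue, 2, is at most the vertex count 5.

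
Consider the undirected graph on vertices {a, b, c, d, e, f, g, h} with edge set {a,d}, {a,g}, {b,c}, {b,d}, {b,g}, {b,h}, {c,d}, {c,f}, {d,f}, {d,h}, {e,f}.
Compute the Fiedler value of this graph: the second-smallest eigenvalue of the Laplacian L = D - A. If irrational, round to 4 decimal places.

0.6135

With the vertex order [a, b, c, d, e, f, g, h], the degrees are [2, 4, 3, 5, 1, 3, 2, 2], giving D = diag(2, 4, 3, 5, 1, 3, 2, 2) and L = D - A. The smallest Laplacian eigenvalue is always 0. The next one, lambda_2 = 0.6135, measures how hard the graph is to disconnect: larger values mean better connectivity. There is one zero in the spectrum, matching the 1 component. By the matrix-tree theorem the graph has (1/8) * product of the nonzero eigenvalues = 73 spanning trees.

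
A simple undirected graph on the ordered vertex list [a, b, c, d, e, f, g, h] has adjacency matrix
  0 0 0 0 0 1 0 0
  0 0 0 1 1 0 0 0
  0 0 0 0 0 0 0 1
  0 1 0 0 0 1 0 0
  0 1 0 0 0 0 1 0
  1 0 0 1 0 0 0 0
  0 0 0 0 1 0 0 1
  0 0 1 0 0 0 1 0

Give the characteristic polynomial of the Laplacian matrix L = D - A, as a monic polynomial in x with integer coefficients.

x^8 - 14x^7 + 78x^6 - 220x^5 + 330x^4 - 252x^3 + 84x^2 - 8x

Each diagonal entry of L is the vertex degree and each off-diagonal entry is -1 where an edge is present, 0 otherwise; in the order [a, b, c, d, e, f, g, h] the diagonal is [1, 2, 1, 2, 2, 2, 2, 2]. Computing det(xI - L) by cofactor expansion (or equivalently via sum-over-permutations) gives x^8 - 14x^7 + 78x^6 - 220x^5 + 330x^4 - 252x^3 + 84x^2 - 8x. The constant term is 0 because L is singular (the all-ones vector lies in its kernel).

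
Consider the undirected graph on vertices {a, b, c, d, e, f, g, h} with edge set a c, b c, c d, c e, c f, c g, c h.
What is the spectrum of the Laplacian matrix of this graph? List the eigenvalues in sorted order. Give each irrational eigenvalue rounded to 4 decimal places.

[0, 1, 1, 1, 1, 1, 1, 8]

Reading degrees in the order [a, b, c, d, e, f, g, h] gives [1, 1, 7, 1, 1, 1, 1, 1]; set D = diag(1, 1, 7, 1, 1, 1, 1, 1) and form L = D - A. Diagonalising L (or applying a numerical eigensolver to the 8x8 matrix) gives the spectrum above. The largest eigenvalue, 8, is at most the vertex count 8.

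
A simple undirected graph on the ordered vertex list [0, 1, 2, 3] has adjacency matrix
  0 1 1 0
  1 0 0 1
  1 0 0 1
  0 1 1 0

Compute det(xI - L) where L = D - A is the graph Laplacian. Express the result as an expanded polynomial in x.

x^4 - 8x^3 + 20x^2 - 16x

Each diagonal entry of L is the vertex degree and each off-diagonal entry is -1 where an edge is present, 0 otherwise; in the order [0, 1, 2, 3] the diagonal is [2, 2, 2, 2]. Computing det(xI - L) by cofactor expansion (or equivalently via sum-over-permutations) gives x^4 - 8x^3 + 20x^2 - 16x. Since p(0) = det(-L) = 0, x divides p(x).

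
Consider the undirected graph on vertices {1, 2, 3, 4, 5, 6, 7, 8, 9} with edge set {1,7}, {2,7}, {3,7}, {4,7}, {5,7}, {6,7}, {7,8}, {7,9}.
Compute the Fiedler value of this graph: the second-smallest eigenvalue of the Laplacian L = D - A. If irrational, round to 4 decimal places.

With the vertex order [1, 2, 3, 4, 5, 6, 7, 8, 9], the degrees are [1, 1, 1, 1, 1, 1, 8, 1, 1], giving D = diag(1, 1, 1, 1, 1, 1, 8, 1, 1) and L = D - A. The sorted Laplacian eigenvalues are [0, 1, 1, 1, 1, 1, 1, 1, 9]; the algebraic connectivity is the second entry, 1. The eigenvalues sum to 16, which equals trace(L) = 2|E|.

1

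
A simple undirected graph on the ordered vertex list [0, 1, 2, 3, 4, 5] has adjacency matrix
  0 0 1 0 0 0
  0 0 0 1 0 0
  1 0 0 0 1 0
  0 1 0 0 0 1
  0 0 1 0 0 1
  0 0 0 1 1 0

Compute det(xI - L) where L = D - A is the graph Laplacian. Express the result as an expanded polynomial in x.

With the vertex order [0, 1, 2, 3, 4, 5], the degrees are [1, 1, 2, 2, 2, 2], giving D = diag(1, 1, 2, 2, 2, 2) and L = D - A. L has integer entries, so p(x) = det(xI - L) has integer coefficients. Expanding the determinant yields x^6 - 10x^5 + 36x^4 - 56x^3 + 35x^2 - 6x. The constant term is 0 because L is singular (the all-ones vector lies in its kernel). The eigenvalues sum to 10, which equals trace(L) = 2|E|.

x^6 - 10x^5 + 36x^4 - 56x^3 + 35x^2 - 6x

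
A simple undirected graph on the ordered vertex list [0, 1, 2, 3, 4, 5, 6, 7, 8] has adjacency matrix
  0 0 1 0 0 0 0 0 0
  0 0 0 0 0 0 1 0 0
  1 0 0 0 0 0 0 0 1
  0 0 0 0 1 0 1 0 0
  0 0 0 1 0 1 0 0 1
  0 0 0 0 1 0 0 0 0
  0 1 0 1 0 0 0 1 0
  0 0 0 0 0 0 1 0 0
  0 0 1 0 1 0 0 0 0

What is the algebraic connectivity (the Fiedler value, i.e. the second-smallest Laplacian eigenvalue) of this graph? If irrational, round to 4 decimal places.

Each diagonal entry of L is the vertex degree and each off-diagonal entry is -1 where an edge is present, 0 otherwise; in the order [0, 1, 2, 3, 4, 5, 6, 7, 8] the diagonal is [1, 1, 2, 2, 3, 1, 3, 1, 2]. Computing the eigenvalues of L and sorting gives [0, 0.1658, 0.4679, 1, 1.3434, 1.6527, 3, 3.8794, 4.4909]. The Fiedler value lambda_2 = 0.1658 is strictly positive, so the graph is connected. By the matrix-tree theorem the graph has (1/9) * product of the nonzero eigenvalues = 1 spanning tree.

0.1658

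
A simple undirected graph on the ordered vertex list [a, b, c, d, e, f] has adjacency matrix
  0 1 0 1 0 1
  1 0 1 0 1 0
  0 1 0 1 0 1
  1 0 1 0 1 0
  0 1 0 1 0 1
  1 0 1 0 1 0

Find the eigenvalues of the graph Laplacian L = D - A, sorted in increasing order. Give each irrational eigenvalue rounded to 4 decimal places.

With the vertex order [a, b, c, d, e, f], the degrees are [3, 3, 3, 3, 3, 3], giving D = diag(3, 3, 3, 3, 3, 3) and L = D - A. L is symmetric positive semidefinite, so every eigenvalue is real and nonnegative. The eigenvalues sum to 18, which equals trace(L) = 2|E|.

[0, 3, 3, 3, 3, 6]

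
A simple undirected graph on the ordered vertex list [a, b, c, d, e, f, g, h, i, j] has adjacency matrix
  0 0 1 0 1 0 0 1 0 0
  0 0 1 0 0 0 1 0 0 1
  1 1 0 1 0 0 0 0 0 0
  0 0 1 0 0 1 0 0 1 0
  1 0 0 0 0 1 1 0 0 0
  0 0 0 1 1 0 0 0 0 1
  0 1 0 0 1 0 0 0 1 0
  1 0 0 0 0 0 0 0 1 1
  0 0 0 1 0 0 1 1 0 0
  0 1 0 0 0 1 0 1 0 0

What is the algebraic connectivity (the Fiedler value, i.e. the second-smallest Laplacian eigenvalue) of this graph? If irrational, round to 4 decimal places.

2

With the vertex order [a, b, c, d, e, f, g, h, i, j], the degrees are [3, 3, 3, 3, 3, 3, 3, 3, 3, 3], giving D = diag(3, 3, 3, 3, 3, 3, 3, 3, 3, 3) and L = D - A. The smallest Laplacian eigenvalue is always 0. The next one, lambda_2 = 2, measures how hard the graph is to disconnect: larger values mean better connectivity. There is one zero in the spectrum, matching the 1 component. By the matrix-tree theorem the graph has (1/10) * product of the nonzero eigenvalues = 2000 spanning trees.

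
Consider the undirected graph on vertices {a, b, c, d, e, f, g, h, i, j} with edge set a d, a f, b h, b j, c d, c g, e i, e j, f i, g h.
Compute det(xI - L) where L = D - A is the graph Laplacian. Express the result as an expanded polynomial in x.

x^10 - 20x^9 + 170x^8 - 800x^7 + 2275x^6 - 4004x^5 + 4290x^4 - 2640x^3 + 825x^2 - 100x

With the vertex order [a, b, c, d, e, f, g, h, i, j], the degrees are [2, 2, 2, 2, 2, 2, 2, 2, 2, 2], giving D = diag(2, 2, 2, 2, 2, 2, 2, 2, 2, 2) and L = D - A. L has integer entries, so p(x) = det(xI - L) has integer coefficients. Expanding the determinant yields x^10 - 20x^9 + 170x^8 - 800x^7 + 2275x^6 - 4004x^5 + 4290x^4 - 2640x^3 + 825x^2 - 100x. Since p(0) = det(-L) = 0, x divides p(x). By the matrix-tree theorem the graph has (1/10) * product of the nonzero eigenvalues = 10 spanning trees.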